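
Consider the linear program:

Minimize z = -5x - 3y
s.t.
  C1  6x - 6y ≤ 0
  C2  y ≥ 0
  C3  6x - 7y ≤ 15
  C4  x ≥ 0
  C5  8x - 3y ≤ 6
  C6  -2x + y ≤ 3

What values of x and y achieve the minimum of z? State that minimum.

Corner points and z = -5x - 3y:
  (0, 0) → z = 0
  (6/5, 6/5) → z = -48/5
  (0, 3) → z = -9
  (15/2, 18) → z = -183/2

x = 15/2, y = 18, minimum z = -183/2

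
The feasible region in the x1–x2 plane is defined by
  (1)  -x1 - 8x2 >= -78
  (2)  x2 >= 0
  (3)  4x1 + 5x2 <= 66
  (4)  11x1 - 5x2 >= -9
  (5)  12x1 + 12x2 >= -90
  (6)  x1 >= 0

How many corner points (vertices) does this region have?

5

The feasible vertices (each the meet of two boundaries and inside every other half-plane) are:
  (46/9, 82/9)
  (106/31, 289/31)
  (33/2, 0)
  (0, 0)
  (0, 9/5)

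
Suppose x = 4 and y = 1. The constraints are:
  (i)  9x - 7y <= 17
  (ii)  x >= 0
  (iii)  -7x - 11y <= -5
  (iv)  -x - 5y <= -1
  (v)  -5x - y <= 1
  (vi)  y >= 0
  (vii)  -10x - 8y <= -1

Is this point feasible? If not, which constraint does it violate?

Constraint (i): 9x - 7y = 29, which is not ≤ 17. All other constraints are satisfied.

not feasible — violates (i)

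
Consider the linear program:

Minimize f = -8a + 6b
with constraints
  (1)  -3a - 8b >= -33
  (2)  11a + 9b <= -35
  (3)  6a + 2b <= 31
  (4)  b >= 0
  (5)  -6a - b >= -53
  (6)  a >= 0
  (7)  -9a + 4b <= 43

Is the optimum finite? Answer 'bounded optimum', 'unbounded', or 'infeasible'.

The boundaries -3a - 8b = -33 and 6a + 2b = 31 meet at (13/3, 5/2), but that point violates 11a + 9b ≤ -35. Every candidate vertex is excluded by some other constraint, so the feasible region is empty.

infeasible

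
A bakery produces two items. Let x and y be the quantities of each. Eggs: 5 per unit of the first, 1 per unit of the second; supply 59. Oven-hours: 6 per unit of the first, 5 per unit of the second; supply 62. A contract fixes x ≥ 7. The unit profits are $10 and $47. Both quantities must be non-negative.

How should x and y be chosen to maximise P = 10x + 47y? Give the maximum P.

The binding constraints are 6x + 5y = 62 and x = 7.
Solving simultaneously gives x = 7, y = 4.

x = 7, y = 4, maximum P = 258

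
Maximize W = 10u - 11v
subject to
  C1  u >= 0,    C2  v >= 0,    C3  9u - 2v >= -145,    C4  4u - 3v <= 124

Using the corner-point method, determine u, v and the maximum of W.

The feasible region is unbounded (it extends along (3, 4), (2, 9)), but W strictly decreases along every unbounded feasible direction, so there is no improving ray and the maximum is attained at a vertex.

The optimum lies where v = 0 and 4u - 3v = 124.
Solving simultaneously gives u = 31, v = 0.

u = 31, v = 0, maximum W = 310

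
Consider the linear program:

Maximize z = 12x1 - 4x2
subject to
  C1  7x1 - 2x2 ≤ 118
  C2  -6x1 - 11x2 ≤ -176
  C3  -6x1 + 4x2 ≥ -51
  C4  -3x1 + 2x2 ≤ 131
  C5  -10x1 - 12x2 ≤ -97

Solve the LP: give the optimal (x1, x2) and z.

Vertices and z = 12x1 - 4x2:
  (185/8, 351/16) → z = 759/4
  (249/4, 1271/8) → z = 223/2
  (253/18, 25/3) → z = 406/3
  (-121/5, 146/5) → z = -2036/5

x1 = 185/8, x2 = 351/16, maximum z = 759/4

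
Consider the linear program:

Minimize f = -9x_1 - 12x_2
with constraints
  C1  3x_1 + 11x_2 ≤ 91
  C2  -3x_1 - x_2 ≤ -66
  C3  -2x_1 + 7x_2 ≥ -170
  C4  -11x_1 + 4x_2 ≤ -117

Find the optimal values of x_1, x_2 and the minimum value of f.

x_1 = 2507/43, x_2 = -328/43, minimum f = -18627/43

Feasible corners and f = -9x_1 - 12x_2:
  (127/6, 5/2) → f = -441/2
  (2507/43, -328/43) → f = -18627/43
  (632/23, -378/23) → f = -1152/23

The optimum lies where 3x_1 + 11x_2 = 91 and -2x_1 + 7x_2 = -170.
Solving simultaneously gives x_1 = 2507/43, x_2 = -328/43.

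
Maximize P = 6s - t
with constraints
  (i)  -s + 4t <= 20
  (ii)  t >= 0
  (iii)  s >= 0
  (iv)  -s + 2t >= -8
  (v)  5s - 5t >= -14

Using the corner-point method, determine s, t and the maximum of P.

s = 36, t = 14, maximum P = 202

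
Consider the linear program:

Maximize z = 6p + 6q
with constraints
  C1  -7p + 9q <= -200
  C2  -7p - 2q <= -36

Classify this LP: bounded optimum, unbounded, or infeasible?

From the feasible point (724/77, -164/11), moving in the direction (9, 7) keeps every constraint satisfied while z increases without bound.

unbounded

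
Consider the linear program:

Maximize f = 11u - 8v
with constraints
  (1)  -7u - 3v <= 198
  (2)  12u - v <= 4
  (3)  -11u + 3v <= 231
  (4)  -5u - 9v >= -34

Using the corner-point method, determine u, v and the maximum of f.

At the optimal vertex, -7u - 3v = 198 and 12u - v = 4.
Solving simultaneously gives u = -186/43, v = -2404/43.

u = -186/43, v = -2404/43, maximum f = 17186/43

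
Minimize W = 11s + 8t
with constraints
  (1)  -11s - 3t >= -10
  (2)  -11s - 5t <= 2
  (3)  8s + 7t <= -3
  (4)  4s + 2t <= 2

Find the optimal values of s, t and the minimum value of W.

Extreme points and W = 11s + 8t:
  (28/11, -6) → W = -20
  (79/53, -113/53) → W = -35/53
  (1/37, -17/37) → W = -125/37

s = 28/11, t = -6, minimum W = -20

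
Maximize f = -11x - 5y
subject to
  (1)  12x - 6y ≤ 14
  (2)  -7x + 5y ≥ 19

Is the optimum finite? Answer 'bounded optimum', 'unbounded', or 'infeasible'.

unbounded

From the feasible point (92/9, 163/9), moving in the direction (-5, -7) keeps every constraint satisfied while f increases without bound.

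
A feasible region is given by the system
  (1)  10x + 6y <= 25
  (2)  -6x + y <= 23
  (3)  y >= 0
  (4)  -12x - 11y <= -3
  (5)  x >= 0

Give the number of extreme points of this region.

Pairwise boundary intersections that survive every other constraint:
  (5/2, 0)
  (0, 25/6)
  (1/4, 0)
  (0, 3/11)

4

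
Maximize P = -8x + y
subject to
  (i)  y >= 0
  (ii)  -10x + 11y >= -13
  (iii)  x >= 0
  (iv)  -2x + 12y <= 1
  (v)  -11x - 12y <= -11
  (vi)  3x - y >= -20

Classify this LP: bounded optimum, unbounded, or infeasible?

Corner points and P = -8x + y:
  (13/10, 0) → P = -52/5
  (1, 0) → P = -8
  (167/98, 18/49) → P = -650/49
  (10/13, 11/52) → P = -309/52
The feasible region has finitely many vertices and no improving ray; the maximum is -309/52 at (10/13, 11/52).

bounded optimum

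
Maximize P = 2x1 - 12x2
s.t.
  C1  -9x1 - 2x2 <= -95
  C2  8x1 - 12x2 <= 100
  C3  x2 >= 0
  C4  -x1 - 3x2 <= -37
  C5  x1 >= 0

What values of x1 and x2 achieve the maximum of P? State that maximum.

x1 = 62/3, x2 = 49/9, maximum P = -24

Vertices and P = 2x1 - 12x2:
  (211/25, 238/25) → P = -2434/25
  (0, 95/2) → P = -570
  (62/3, 49/9) → P = -24
The feasible region is unbounded (it extends along (0, 1), (3, 2)), but P strictly decreases along every unbounded feasible direction, so there is no improving ray and the maximum is attained at a vertex.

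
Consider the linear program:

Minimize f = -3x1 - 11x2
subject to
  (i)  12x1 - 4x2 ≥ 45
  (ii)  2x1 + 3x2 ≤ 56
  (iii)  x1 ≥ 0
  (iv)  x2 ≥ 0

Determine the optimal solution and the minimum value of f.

x1 = 359/44, x2 = 291/22, minimum f = -7479/44

Feasible corners and f = -3x1 - 11x2:
  (359/44, 291/22) → f = -7479/44
  (15/4, 0) → f = -45/4
  (28, 0) → f = -84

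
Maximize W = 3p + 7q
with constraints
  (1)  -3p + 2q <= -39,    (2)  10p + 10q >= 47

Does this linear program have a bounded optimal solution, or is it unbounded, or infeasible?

From the feasible point (242/25, -249/50), moving in the direction (2, 3) keeps every constraint satisfied while W increases without bound.

unbounded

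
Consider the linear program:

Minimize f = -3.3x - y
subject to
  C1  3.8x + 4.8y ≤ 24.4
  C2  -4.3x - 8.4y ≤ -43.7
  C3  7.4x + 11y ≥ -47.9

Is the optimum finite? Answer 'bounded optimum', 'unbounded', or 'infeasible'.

bounded optimum

Feasible corners and f = -3.3x - y:
  (-20/47, 1019/188) → f = -755/188
  (-44153/743, 52935/1486) → f = 596187/3715
The feasible region has finitely many vertices and no improving ray; the minimum is -755/188 at (-20/47, 1019/188).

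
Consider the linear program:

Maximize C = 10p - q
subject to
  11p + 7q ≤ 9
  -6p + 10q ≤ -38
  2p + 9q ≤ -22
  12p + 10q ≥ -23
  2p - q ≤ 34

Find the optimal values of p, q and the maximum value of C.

Corner points and C = 10p - q:
  (47/17, -52/17) → C = 522/17
  (251/26, -361/26) → C = 2871/26
  (61/37, -104/37) → C = 714/37
  (5/6, -33/10) → C = 349/30

p = 251/26, q = -361/26, maximum C = 2871/26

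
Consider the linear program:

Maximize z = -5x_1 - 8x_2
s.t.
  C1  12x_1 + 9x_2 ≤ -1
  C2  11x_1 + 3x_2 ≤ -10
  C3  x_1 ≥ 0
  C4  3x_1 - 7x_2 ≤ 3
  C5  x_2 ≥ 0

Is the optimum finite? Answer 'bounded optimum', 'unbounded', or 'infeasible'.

The boundaries 12x_1 + 9x_2 = -1 and 11x_1 + 3x_2 = -10 meet at (-29/21, 109/63), but that point violates x_1 ≥ 0. Every candidate vertex is excluded by some other constraint, so the feasible region is empty.

infeasible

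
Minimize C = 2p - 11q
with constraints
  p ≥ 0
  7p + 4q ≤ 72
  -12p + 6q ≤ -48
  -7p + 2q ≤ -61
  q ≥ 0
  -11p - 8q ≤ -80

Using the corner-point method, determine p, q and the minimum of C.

Vertices and C = 2p - 11q:
  (194/21, 11/6) → C = -71/42
  (72/7, 0) → C = 144/7
  (61/7, 0) → C = 122/7

p = 194/21, q = 11/6, minimum C = -71/42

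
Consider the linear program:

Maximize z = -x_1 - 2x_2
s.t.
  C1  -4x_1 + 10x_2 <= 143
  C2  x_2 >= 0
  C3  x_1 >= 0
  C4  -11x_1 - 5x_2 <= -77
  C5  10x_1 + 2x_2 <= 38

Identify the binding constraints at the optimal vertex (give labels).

Feasible corners and z = -x_1 - 2x_2:
  (11/26, 1881/130) → z = -3817/130
  (47/54, 791/54) → z = -181/6
  (9/7, 88/7) → z = -185/7

The maximum is at (9/7, 88/7). Substituting into each constraint, equality holds for C4 and C5; the remaining constraints have slack.

C4 and C5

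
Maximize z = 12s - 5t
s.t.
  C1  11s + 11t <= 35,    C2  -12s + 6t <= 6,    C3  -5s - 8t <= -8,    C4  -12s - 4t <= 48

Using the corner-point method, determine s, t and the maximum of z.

s = 64/11, t = -29/11, maximum z = 83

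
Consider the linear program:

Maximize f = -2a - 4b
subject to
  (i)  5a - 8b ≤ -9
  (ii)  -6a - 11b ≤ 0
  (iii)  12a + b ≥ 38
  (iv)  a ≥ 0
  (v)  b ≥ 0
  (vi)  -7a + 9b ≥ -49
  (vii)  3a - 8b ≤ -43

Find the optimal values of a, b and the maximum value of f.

The feasible region is unbounded (it extends along (0, 1), (9, 7)), but f strictly decreases along every unbounded feasible direction, so there is no improving ray and the maximum is attained at a vertex.

a = 29/11, b = 70/11, maximum f = -338/11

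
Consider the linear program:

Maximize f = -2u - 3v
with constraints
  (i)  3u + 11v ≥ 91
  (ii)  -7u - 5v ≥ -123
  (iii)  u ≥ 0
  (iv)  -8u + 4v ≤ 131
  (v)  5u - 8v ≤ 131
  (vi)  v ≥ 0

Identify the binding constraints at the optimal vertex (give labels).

Extreme points and f = -2u - 3v:
  (449/31, 134/31) → f = -1300/31
  (0, 91/11) → f = -273/11
  (0, 123/5) → f = -369/5

The maximum is at (0, 91/11). Substituting into each constraint, equality holds for (i) and (iii); the remaining constraints have slack.

(i) and (iii)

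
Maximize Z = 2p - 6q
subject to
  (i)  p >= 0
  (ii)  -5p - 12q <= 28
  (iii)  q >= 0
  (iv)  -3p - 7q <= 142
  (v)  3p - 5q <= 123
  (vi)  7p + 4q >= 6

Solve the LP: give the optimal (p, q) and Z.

p = 41, q = 0, maximum Z = 82

Corner points and Z = 2p - 6q:
  (0, 3/2) → Z = -9
  (41, 0) → Z = 82
  (6/7, 0) → Z = 12/7
The feasible region is unbounded (it extends along (0, 1), (5, 3)), but Z strictly decreases along every unbounded feasible direction, so there is no improving ray and the maximum is attained at a vertex.

The optimum lies where q = 0 and 3p - 5q = 123.
Solving simultaneously gives p = 41, q = 0.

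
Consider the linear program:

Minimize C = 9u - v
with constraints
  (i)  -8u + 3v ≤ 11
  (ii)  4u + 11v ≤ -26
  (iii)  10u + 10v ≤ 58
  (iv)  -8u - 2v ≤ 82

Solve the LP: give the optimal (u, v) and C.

Corner points and C = 9u - v:
  (-199/100, -41/25) → C = -1627/100
  (-67/10, -71/5) → C = -461/10
  (449/35, -246/35) → C = 4287/35
The feasible region is unbounded (it extends along (1, -1), (1, -4)), but C strictly increases along every unbounded feasible direction, so there is no improving ray and the minimum is attained at a vertex.

u = -67/10, v = -71/5, minimum C = -461/10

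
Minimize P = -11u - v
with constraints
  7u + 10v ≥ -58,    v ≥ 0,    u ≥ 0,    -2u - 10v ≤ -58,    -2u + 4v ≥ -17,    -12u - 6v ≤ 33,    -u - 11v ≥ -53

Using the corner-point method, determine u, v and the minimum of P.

Corner points and P = -11u - v:
  (201/14, 41/14) → P = -1126/7
  (9, 4) → P = -103
  (399/26, 89/26) → P = -2239/13

The binding constraints are -2u + 4v = -17 and -u - 11v = -53.
Solving simultaneously gives u = 399/26, v = 89/26.

u = 399/26, v = 89/26, minimum P = -2239/13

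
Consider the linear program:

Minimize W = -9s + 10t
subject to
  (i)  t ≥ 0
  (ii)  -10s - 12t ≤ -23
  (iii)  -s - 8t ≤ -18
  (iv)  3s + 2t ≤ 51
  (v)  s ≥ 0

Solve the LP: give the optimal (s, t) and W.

s = 186/11, t = 3/22, minimum W = -1659/11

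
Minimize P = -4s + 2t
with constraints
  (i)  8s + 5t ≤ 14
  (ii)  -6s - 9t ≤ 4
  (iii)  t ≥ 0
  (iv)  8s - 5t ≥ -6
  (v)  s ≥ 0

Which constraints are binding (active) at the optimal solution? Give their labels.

Feasible corners and P = -4s + 2t:
  (7/4, 0) → P = -7
  (1/2, 2) → P = 2
  (0, 0) → P = 0
  (0, 6/5) → P = 12/5

The minimum is at (7/4, 0). Substituting into each constraint, equality holds for (i) and (iii); the remaining constraints have slack.

(i) and (iii)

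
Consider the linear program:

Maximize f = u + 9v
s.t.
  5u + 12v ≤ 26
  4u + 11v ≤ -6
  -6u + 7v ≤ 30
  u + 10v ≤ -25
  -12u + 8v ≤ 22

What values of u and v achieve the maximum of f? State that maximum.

u = 215/29, v = -94/29, maximum f = -631/29

The feasible region is unbounded (it extends along (12, -5), (-2, -3)), but f strictly decreases along every unbounded feasible direction, so there is no improving ray and the maximum is attained at a vertex.

The binding constraints are 4u + 11v = -6 and u + 10v = -25.
Solving simultaneously gives u = 215/29, v = -94/29.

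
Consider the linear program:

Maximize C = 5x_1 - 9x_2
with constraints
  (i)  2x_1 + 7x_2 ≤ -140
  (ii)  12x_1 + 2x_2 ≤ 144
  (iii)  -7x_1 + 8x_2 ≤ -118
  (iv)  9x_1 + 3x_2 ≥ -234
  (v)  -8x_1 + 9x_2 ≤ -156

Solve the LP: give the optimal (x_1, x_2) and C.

x_1 = 50, x_2 = -228, maximum C = 2302

Corner points and C = 5x_1 - 9x_2:
  (161/10, -123/5) → C = 3019/10
  (-84/37, -716/37) → C = 6024/37
  (50, -228) → C = 2302
  (-78/5, -156/5) → C = 1014/5

The binding constraints are 12x_1 + 2x_2 = 144 and 9x_1 + 3x_2 = -234.
Solving simultaneously gives x_1 = 50, x_2 = -228.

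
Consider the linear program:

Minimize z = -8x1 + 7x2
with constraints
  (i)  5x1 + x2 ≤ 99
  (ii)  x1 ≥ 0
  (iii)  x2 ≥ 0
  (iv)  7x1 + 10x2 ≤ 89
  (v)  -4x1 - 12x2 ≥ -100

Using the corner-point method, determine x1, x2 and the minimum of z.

At the optimal vertex, x2 = 0 and 7x1 + 10x2 = 89.
Solving simultaneously gives x1 = 89/7, x2 = 0.

x1 = 89/7, x2 = 0, minimum z = -712/7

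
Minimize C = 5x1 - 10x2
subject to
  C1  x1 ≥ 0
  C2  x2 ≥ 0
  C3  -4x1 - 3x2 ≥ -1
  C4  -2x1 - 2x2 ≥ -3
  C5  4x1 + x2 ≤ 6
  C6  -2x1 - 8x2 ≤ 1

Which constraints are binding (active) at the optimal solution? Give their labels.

Vertices and C = 5x1 - 10x2:
  (0, 0) → C = 0
  (0, 1/3) → C = -10/3
  (1/4, 0) → C = 5/4

The minimum is at (0, 1/3). Substituting into each constraint, equality holds for C1 and C3; the remaining constraints have slack.

C1 and C3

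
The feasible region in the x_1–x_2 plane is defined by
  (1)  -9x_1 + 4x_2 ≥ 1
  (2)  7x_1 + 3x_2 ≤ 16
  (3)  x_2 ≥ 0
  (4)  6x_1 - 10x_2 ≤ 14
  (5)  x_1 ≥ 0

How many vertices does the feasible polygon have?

Pairwise boundary intersections that survive every other constraint:
  (61/55, 151/55)
  (0, 1/4)
  (0, 16/3)

3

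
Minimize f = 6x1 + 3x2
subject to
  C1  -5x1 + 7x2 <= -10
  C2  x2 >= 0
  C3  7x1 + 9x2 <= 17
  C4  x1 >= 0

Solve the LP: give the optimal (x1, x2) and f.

x1 = 2, x2 = 0, minimum f = 12

Corner points and f = 6x1 + 3x2:
  (2, 0) → f = 12
  (209/94, 15/94) → f = 1299/94
  (17/7, 0) → f = 102/7

The optimum lies where -5x1 + 7x2 = -10 and x2 = 0.
Solving simultaneously gives x1 = 2, x2 = 0.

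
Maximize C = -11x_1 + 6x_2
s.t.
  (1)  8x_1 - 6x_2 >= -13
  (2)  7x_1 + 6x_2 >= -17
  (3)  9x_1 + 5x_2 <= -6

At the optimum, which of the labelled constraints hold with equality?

Feasible corners and C = -11x_1 + 6x_2:
  (-2, -1/2) → C = 19
  (-101/94, 69/94) → C = 1525/94
  (49/19, -111/19) → C = -1205/19

The maximum is at (-2, -1/2). Substituting into each constraint, equality holds for (1) and (2); the remaining constraints have slack.

(1) and (2)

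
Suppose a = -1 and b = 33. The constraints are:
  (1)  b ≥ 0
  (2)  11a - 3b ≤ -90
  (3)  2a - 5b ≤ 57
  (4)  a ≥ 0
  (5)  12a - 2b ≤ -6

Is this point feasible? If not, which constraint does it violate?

not feasible — violates (4)

Constraint (4): a = -1, which is not ≥ 0. All other constraints are satisfied.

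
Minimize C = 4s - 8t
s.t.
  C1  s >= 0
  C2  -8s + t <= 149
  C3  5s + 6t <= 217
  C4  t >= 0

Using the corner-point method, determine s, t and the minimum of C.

Feasible corners and C = 4s - 8t:
  (0, 217/6) → C = -868/3
  (0, 0) → C = 0
  (217/5, 0) → C = 868/5

The optimum lies where s = 0 and 5s + 6t = 217.
Solving simultaneously gives s = 0, t = 217/6.

s = 0, t = 217/6, minimum C = -868/3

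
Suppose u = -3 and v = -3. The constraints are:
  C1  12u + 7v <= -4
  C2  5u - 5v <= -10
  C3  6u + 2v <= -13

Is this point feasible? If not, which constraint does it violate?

Constraint C2: 5u - 5v = 0, which is not ≤ -10. All other constraints are satisfied.

not feasible — violates C2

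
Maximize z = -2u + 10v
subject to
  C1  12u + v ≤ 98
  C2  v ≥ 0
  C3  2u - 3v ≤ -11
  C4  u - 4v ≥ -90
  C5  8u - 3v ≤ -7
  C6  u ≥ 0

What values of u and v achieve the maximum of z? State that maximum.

At the optimal vertex, 12u + v = 98 and u - 4v = -90.
Solving simultaneously gives u = 302/49, v = 1178/49.

u = 302/49, v = 1178/49, maximum z = 11176/49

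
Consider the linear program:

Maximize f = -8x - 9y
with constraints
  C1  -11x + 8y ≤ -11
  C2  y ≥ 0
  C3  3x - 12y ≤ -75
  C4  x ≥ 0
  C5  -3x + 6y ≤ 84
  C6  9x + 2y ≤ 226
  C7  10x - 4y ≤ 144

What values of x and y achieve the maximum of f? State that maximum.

Vertices and f = -8x - 9y:
  (61/9, 143/18) → f = -2263/18
  (123/7, 319/14) → f = -4839/14
  (169/9, 197/18) → f = -4477/18
  (99/5, 239/10) → f = -747/2
  (149/7, 241/14) → f = -4553/14

At the optimal vertex, -11x + 8y = -11 and 3x - 12y = -75.
Solving simultaneously gives x = 61/9, y = 143/18.

x = 61/9, y = 143/18, maximum f = -2263/18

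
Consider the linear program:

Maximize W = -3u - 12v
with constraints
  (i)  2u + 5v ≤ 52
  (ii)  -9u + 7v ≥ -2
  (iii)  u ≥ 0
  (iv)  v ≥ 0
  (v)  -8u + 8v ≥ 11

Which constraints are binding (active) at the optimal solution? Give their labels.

Extreme points and W = -3u - 12v:
  (374/59, 464/59) → W = -6690/59
  (0, 52/5) → W = -624/5
  (93/16, 115/16) → W = -1659/16
  (0, 11/8) → W = -33/2

The maximum is at (0, 11/8). Substituting into each constraint, equality holds for (iii) and (v); the remaining constraints have slack.

(iii) and (v)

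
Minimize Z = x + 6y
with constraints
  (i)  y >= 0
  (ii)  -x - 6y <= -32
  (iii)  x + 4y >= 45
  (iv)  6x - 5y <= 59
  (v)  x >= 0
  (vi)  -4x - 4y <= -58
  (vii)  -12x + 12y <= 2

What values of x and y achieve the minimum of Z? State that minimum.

At the optimal vertex, x + 4y = 45 and 6x - 5y = 59.
Solving simultaneously gives x = 461/29, y = 211/29.

x = 461/29, y = 211/29, minimum Z = 1727/29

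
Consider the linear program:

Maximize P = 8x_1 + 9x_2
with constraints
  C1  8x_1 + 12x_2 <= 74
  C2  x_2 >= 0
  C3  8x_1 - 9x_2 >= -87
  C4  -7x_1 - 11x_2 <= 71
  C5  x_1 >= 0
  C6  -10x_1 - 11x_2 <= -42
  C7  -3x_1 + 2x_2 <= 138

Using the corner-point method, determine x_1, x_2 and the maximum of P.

x_1 = 37/4, x_2 = 0, maximum P = 74

Vertices and P = 8x_1 + 9x_2:
  (37/4, 0) → P = 74
  (0, 37/6) → P = 111/2
  (21/5, 0) → P = 168/5
  (0, 42/11) → P = 378/11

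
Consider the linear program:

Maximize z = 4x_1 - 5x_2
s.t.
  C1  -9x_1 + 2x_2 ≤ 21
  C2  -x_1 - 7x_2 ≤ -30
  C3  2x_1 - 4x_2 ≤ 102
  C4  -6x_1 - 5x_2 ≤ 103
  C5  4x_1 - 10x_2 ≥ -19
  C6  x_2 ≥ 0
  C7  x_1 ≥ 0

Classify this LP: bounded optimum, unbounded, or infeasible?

bounded optimum

Extreme points and z = 4x_1 - 5x_2:
  (167/38, 139/38) → z = -27/38
  (30, 0) → z = 120
  (274, 223/2) → z = 1077/2
  (51, 0) → z = 204
The feasible region has finitely many vertices and no improving ray; the maximum is 1077/2 at (274, 223/2).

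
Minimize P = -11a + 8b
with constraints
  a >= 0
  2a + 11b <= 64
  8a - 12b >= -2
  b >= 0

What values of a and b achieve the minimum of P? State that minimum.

a = 32, b = 0, minimum P = -352

Corner points and P = -11a + 8b:
  (0, 1/6) → P = 4/3
  (0, 0) → P = 0
  (373/56, 129/28) → P = -2039/56
  (32, 0) → P = -352

The binding constraints are 2a + 11b = 64 and b = 0.
Solving simultaneously gives a = 32, b = 0.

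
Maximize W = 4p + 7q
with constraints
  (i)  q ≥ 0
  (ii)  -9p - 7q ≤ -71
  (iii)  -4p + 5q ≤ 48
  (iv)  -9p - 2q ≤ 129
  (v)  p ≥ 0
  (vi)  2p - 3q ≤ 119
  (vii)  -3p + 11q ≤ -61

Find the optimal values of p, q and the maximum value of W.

p = 1126/13, q = 235/13, maximum W = 473

Extreme points and W = 4p + 7q:
  (119/2, 0) → W = 238
  (61/3, 0) → W = 244/3
  (1126/13, 235/13) → W = 473

The optimum lies where 2p - 3q = 119 and -3p + 11q = -61.
Solving simultaneously gives p = 1126/13, q = 235/13.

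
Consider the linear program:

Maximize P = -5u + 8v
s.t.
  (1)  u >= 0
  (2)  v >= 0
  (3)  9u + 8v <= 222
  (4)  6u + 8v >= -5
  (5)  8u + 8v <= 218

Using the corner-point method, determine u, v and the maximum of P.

Feasible corners and P = -5u + 8v:
  (0, 0) → P = 0
  (0, 109/4) → P = 218
  (74/3, 0) → P = -370/3
  (4, 93/4) → P = 166

At the optimal vertex, u = 0 and 8u + 8v = 218.
Solving simultaneously gives u = 0, v = 109/4.

u = 0, v = 109/4, maximum P = 218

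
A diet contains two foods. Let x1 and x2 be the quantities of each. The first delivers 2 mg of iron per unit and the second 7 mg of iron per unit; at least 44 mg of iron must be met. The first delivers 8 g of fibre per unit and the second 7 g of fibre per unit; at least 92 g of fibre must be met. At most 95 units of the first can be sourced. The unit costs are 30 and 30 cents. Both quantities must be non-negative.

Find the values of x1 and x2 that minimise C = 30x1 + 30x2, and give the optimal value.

Vertices and C = 30x1 + 30x2:
  (0, 92/7) → C = 2760/7
  (22, 0) → C = 660
  (95, 0) → C = 2850
  (8, 4) → C = 360
The feasible region is unbounded (it extends along (0, 1)), but C strictly increases along every unbounded feasible direction, so there is no improving ray and the minimum is attained at a vertex.

The optimum lies where 2x1 + 7x2 = 44 and 8x1 + 7x2 = 92.
Solving simultaneously gives x1 = 8, x2 = 4.

x1 = 8, x2 = 4, minimum C = 360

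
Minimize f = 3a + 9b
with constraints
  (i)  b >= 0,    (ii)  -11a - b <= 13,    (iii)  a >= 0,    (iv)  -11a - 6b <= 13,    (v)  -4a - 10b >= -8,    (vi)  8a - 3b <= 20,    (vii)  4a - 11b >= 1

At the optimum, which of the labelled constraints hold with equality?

Feasible corners and f = 3a + 9b:
  (2, 0) → f = 6
  (1/4, 0) → f = 3/4
  (7/6, 1/3) → f = 13/2

The minimum is at (1/4, 0). Substituting into each constraint, equality holds for (i) and (vii); the remaining constraints have slack.

(i) and (vii)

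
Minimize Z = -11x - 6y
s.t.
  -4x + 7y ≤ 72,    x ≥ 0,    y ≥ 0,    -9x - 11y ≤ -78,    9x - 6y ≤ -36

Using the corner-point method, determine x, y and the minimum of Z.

x = 60/13, y = 168/13, minimum Z = -1668/13

Corner points and Z = -11x - 6y:
  (0, 72/7) → Z = -432/7
  (60/13, 168/13) → Z = -1668/13
  (0, 78/11) → Z = -468/11
  (8/17, 114/17) → Z = -772/17

The binding constraints are -4x + 7y = 72 and 9x - 6y = -36.
Solving simultaneously gives x = 60/13, y = 168/13.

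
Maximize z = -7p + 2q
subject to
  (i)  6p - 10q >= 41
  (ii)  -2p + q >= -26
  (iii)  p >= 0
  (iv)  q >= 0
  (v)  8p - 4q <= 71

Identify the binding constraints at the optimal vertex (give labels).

(i) and (iv)

Extreme points and z = -7p + 2q:
  (41/6, 0) → z = -287/6
  (39/4, 7/4) → z = -259/4
  (71/8, 0) → z = -497/8

The maximum is at (41/6, 0). Substituting into each constraint, equality holds for (i) and (iv); the remaining constraints have slack.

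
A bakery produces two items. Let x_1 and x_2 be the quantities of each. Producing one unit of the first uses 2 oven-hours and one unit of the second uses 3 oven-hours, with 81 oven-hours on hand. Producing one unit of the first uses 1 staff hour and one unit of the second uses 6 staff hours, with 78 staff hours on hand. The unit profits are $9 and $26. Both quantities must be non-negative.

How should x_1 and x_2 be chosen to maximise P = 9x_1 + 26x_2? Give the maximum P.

x_1 = 28, x_2 = 25/3, maximum P = 1406/3

Extreme points and P = 9x_1 + 26x_2:
  (0, 0) → P = 0
  (0, 13) → P = 338
  (81/2, 0) → P = 729/2
  (28, 25/3) → P = 1406/3

The binding constraints are 2x_1 + 3x_2 = 81 and x_1 + 6x_2 = 78.
Solving simultaneously gives x_1 = 28, x_2 = 25/3.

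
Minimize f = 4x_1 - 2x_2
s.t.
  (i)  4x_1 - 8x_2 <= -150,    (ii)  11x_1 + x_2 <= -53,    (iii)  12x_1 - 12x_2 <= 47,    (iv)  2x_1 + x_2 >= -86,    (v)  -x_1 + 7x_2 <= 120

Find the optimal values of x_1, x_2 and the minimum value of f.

x_1 = -722/15, x_2 = 154/15, minimum f = -3196/15

Feasible corners and f = 4x_1 - 2x_2:
  (-287/46, 719/46) → f = -1293/23
  (-419/10, -11/5) → f = -816/5
  (-491/78, 1267/78) → f = -173/3
  (-722/15, 154/15) → f = -3196/15

The optimum lies where 2x_1 + x_2 = -86 and -x_1 + 7x_2 = 120.
Solving simultaneously gives x_1 = -722/15, x_2 = 154/15.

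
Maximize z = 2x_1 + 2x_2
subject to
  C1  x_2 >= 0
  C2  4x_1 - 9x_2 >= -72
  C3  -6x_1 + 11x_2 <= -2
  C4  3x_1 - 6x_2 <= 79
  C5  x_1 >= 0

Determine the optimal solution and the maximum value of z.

The binding constraints are 4x_1 - 9x_2 = -72 and 3x_1 - 6x_2 = 79.
Solving simultaneously gives x_1 = 381, x_2 = 532/3.

x_1 = 381, x_2 = 532/3, maximum z = 3350/3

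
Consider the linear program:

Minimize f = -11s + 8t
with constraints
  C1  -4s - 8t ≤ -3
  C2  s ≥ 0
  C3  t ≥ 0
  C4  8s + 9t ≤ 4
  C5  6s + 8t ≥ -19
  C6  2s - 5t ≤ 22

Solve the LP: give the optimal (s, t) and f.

s = 5/28, t = 2/7, minimum f = 9/28

Vertices and f = -11s + 8t:
  (0, 3/8) → f = 3
  (5/28, 2/7) → f = 9/28
  (0, 4/9) → f = 32/9

At the optimal vertex, -4s - 8t = -3 and 8s + 9t = 4.
Solving simultaneously gives s = 5/28, t = 2/7.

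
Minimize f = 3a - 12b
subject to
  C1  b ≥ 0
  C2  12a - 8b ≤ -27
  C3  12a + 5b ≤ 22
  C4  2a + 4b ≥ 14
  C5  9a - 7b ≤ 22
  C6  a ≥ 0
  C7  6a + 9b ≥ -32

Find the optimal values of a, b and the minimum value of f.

a = 0, b = 22/5, minimum f = -264/5

Corner points and f = 3a - 12b:
  (41/156, 49/13) → f = -2311/52
  (1/16, 111/32) → f = -663/16
  (0, 22/5) → f = -264/5
  (0, 7/2) → f = -42

The binding constraints are 12a + 5b = 22 and a = 0.
Solving simultaneously gives a = 0, b = 22/5.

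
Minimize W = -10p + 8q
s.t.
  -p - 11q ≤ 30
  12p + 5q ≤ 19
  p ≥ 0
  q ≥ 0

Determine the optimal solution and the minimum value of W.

p = 19/12, q = 0, minimum W = -95/6

Feasible corners and W = -10p + 8q:
  (0, 19/5) → W = 152/5
  (19/12, 0) → W = -95/6
  (0, 0) → W = 0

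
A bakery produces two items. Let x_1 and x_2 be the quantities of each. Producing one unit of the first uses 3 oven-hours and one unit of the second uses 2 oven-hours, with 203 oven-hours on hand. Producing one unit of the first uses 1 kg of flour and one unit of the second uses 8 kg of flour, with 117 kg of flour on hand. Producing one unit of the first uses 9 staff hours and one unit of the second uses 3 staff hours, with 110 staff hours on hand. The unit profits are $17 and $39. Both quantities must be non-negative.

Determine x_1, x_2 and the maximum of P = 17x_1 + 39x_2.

x_1 = 23/3, x_2 = 41/3, maximum P = 1990/3

Extreme points and P = 17x_1 + 39x_2:
  (0, 0) → P = 0
  (0, 117/8) → P = 4563/8
  (110/9, 0) → P = 1870/9
  (23/3, 41/3) → P = 1990/3

The binding constraints are x_1 + 8x_2 = 117 and 9x_1 + 3x_2 = 110.
Solving simultaneously gives x_1 = 23/3, x_2 = 41/3.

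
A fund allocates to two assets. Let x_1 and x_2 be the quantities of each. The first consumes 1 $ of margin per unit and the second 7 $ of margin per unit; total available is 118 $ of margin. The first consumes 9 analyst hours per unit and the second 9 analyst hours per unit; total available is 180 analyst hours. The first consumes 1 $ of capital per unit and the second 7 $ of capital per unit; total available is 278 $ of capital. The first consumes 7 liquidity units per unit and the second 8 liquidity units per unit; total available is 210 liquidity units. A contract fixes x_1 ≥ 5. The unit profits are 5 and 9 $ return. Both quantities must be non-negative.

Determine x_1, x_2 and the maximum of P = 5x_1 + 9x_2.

x_1 = 5, x_2 = 15, maximum P = 160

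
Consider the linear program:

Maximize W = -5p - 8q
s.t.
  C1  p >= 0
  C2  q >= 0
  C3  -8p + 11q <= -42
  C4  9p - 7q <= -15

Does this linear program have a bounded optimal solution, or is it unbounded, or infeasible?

The boundaries p = 0 and 9p - 7q = -15 meet at (0, 15/7), but that point violates -8p + 11q ≤ -42. Every candidate vertex is excluded by some other constraint, so the feasible region is empty.

infeasible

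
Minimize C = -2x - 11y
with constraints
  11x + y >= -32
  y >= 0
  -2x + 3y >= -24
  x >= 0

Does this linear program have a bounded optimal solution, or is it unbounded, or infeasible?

From the feasible point (12, 0), moving in the direction (0, 1) keeps every constraint satisfied while C decreases without bound.

unbounded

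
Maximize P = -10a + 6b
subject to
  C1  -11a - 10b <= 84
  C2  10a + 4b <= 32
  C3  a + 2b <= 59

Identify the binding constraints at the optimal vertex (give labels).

Extreme points and P = -10a + 6b:
  (82/7, -149/7) → P = -1714/7
  (-379/6, 733/12) → P = 5989/6
  (-43/4, 279/8) → P = 1267/4

The maximum is at (-379/6, 733/12). Substituting into each constraint, equality holds for C1 and C3; the remaining constraints have slack.

C1 and C3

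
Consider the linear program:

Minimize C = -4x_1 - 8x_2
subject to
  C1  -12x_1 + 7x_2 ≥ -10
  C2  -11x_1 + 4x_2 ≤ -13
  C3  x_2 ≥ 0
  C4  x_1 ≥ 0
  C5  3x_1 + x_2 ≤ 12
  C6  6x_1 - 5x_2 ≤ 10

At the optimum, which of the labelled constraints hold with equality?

C2 and C5

Vertices and C = -4x_1 - 8x_2:
  (51/29, 46/29) → C = -572/29
  (94/33, 38/11) → C = -1288/33
  (61/23, 93/23) → C = -988/23

The minimum is at (61/23, 93/23). Substituting into each constraint, equality holds for C2 and C5; the remaining constraints have slack.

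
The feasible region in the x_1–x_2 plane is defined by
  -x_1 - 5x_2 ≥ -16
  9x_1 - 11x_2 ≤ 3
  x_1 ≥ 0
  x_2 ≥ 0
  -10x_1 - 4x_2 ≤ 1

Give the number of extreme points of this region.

Of the 10 pairwise boundary intersections, those satisfying every inequality are:
  (191/56, 141/56)
  (0, 16/5)
  (1/3, 0)
  (0, 0)

4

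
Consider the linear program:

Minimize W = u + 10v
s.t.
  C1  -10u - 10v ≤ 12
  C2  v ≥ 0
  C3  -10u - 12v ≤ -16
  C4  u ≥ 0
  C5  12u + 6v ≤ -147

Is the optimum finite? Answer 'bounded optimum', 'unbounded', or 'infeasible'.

infeasible

The boundaries -10u - 10v = 12 and 12u + 6v = -147 meet at (-233/10, 221/10), but that point violates u ≥ 0. Every candidate vertex is excluded by some other constraint, so the feasible region is empty.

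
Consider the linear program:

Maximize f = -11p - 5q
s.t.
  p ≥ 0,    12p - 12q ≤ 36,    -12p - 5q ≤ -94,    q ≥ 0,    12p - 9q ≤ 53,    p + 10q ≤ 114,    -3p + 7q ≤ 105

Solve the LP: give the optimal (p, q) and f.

p = 109/17, q = 58/17, maximum f = -1489/17

Corner points and f = -11p - 5q:
  (109/17, 58/17) → f = -1489/17
  (26/3, 17/3) → f = -371/3
  (74/23, 1274/115) → f = -2088/23
  (1556/129, 1315/129) → f = -7897/43

The optimum lies where 12p - 12q = 36 and -12p - 5q = -94.
Solving simultaneously gives p = 109/17, q = 58/17.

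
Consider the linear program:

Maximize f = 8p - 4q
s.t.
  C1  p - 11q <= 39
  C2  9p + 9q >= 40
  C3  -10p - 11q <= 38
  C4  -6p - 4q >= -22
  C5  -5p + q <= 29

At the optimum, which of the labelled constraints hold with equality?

C2 and C4

Corner points and f = 8p - 4q:
  (19/9, 7/3) → f = 68/9
  (-221/54, 461/54) → f = -602/9
  (-47/13, 142/13) → f = -944/13

The maximum is at (19/9, 7/3). Substituting into each constraint, equality holds for C2 and C4; the remaining constraints have slack.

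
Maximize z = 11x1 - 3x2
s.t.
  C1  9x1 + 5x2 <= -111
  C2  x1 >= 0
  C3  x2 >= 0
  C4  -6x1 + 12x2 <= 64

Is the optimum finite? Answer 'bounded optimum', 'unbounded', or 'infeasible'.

The boundaries 9x1 + 5x2 = -111 and x1 = 0 meet at (0, -111/5), but that point violates x2 ≥ 0. Every candidate vertex is excluded by some other constraint, so the feasible region is empty.

infeasible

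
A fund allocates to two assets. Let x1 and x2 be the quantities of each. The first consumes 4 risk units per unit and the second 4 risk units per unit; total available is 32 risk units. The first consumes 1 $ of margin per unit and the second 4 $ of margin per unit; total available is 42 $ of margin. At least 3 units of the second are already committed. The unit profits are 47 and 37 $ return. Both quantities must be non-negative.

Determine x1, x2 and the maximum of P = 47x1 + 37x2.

x1 = 5, x2 = 3, maximum P = 346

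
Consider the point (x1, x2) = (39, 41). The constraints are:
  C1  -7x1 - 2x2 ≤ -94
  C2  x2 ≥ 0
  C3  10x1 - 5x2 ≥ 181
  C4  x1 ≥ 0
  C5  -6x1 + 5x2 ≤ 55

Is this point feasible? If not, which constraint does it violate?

feasible

C1: -355 ≤ -94 ✓
C2: 41 ≥ 0 ✓
C3: 185 ≥ 181 ✓
C4: 39 ≥ 0 ✓
C5: -29 ≤ 55 ✓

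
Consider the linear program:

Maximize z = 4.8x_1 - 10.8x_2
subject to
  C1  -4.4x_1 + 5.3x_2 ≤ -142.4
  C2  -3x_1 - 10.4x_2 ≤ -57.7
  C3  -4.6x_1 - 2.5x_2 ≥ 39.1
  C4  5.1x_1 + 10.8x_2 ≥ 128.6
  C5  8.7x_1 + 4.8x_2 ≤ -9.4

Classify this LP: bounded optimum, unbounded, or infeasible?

infeasible

The boundaries -4.6x_1 - 2.5x_2 = 39.1 and 5.1x_1 + 10.8x_2 = 128.6 meet at (-74378/3693, 79097/3693), but that point violates -4.4x_1 + 5.3x_2 ≤ -142.4. Every candidate vertex is excluded by some other constraint, so the feasible region is empty.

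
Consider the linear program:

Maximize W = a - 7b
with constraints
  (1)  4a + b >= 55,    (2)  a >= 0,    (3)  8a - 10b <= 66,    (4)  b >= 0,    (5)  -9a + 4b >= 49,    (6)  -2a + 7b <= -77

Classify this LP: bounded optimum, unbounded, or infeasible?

The boundaries 4a + b = 55 and a = 0 meet at (0, 55), but that point violates -2a + 7b ≤ -77. Every candidate vertex is excluded by some other constraint, so the feasible region is empty.

infeasible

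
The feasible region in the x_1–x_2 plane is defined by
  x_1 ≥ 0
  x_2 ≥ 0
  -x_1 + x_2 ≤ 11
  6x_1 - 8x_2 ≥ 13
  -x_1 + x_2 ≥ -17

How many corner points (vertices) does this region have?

3

Intersecting each pair of boundary lines and keeping only the points that satisfy every inequality leaves:
  (13/6, 0)
  (17, 0)
  (123/2, 89/2)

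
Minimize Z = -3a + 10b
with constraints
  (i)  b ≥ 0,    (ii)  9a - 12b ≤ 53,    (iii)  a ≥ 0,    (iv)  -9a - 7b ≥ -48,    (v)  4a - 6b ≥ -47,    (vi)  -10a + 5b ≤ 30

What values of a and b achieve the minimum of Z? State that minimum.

a = 16/3, b = 0, minimum Z = -16

Vertices and Z = -3a + 10b:
  (0, 0) → Z = 0
  (16/3, 0) → Z = -16
  (0, 6) → Z = 60
  (6/23, 150/23) → Z = 1482/23

At the optimal vertex, b = 0 and -9a - 7b = -48.
Solving simultaneously gives a = 16/3, b = 0.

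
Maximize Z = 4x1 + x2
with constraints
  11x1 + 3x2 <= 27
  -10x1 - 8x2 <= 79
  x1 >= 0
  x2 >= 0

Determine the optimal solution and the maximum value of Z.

x1 = 27/11, x2 = 0, maximum Z = 108/11

Corner points and Z = 4x1 + x2:
  (0, 9) → Z = 9
  (27/11, 0) → Z = 108/11
  (0, 0) → Z = 0

The binding constraints are 11x1 + 3x2 = 27 and x2 = 0.
Solving simultaneously gives x1 = 27/11, x2 = 0.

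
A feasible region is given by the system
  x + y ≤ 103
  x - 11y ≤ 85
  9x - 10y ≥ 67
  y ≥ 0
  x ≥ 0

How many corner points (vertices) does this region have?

Of the 10 pairwise boundary intersections, those satisfying every inequality are:
  (203/2, 3/2)
  (1097/19, 860/19)
  (85, 0)
  (67/9, 0)

4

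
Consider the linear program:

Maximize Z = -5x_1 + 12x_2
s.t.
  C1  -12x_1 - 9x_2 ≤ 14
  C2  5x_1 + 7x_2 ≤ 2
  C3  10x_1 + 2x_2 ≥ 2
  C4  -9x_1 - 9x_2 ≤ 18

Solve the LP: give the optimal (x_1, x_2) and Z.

x_1 = 1/6, x_2 = 1/6, maximum Z = 7/6

Extreme points and Z = -5x_1 + 12x_2:
  (23/33, -82/33) → Z = -1099/33
  (4/3, -10/3) → Z = -140/3
  (1/6, 1/6) → Z = 7/6
The feasible region is unbounded (it extends along (7, -5), (1, -1)), but Z strictly decreases along every unbounded feasible direction, so there is no improving ray and the maximum is attained at a vertex.

The binding constraints are 5x_1 + 7x_2 = 2 and 10x_1 + 2x_2 = 2.
Solving simultaneously gives x_1 = 1/6, x_2 = 1/6.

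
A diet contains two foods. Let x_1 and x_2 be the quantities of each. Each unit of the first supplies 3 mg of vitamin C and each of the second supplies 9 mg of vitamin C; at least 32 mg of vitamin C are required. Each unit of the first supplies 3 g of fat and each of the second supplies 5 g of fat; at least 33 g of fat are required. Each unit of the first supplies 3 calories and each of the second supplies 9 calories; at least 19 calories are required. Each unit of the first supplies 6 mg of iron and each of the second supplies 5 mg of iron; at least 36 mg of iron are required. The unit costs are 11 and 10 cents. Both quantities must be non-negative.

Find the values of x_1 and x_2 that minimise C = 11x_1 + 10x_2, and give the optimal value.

Corner points and C = 11x_1 + 10x_2:
  (0, 36/5) → C = 72
  (11, 0) → C = 121
  (1, 6) → C = 71
The feasible region is unbounded (it extends along (0, 1), (1, 0)), but C strictly increases along every unbounded feasible direction, so there is no improving ray and the minimum is attained at a vertex.

The optimum lies where 3x_1 + 5x_2 = 33 and 6x_1 + 5x_2 = 36.
Solving simultaneously gives x_1 = 1, x_2 = 6.

x_1 = 1, x_2 = 6, minimum C = 71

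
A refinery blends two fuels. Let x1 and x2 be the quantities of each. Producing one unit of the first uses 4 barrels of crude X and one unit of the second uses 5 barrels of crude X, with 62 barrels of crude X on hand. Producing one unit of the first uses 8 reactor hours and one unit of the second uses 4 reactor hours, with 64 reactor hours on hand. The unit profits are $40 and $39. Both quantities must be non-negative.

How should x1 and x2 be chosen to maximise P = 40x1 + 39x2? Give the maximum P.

x1 = 3, x2 = 10, maximum P = 510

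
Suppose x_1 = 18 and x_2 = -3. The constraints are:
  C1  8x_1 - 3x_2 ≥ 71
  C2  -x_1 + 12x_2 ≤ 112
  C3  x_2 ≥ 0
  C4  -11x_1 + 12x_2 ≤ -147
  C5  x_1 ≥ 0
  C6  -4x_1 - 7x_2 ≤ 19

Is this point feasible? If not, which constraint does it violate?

not feasible — violates C3

Constraint C3: x_2 = -3, which is not ≥ 0. All other constraints are satisfied.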